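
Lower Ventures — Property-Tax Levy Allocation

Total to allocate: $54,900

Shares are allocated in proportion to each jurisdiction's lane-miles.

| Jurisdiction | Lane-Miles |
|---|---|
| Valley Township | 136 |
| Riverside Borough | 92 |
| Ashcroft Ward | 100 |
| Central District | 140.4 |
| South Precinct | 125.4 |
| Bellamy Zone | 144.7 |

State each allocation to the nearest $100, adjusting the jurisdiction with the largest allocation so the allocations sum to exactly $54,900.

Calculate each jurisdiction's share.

Valley Township: $10,100; Riverside Borough: $6,800; Ashcroft Ward: $7,400; Central District: $10,400; South Precinct: $9,300; Bellamy Zone: $10,900

Sum of lane-miles: 738.5.
Proportional shares: Valley Township 136/738.5 × $54,900 = 10,110.22; Riverside Borough 92/738.5 × $54,900 = 6,839.27; Ashcroft Ward 100/738.5 × $54,900 = 7,433.99; Central District 140.4/738.5 × $54,900 = 10,437.32; South Precinct 125.4/738.5 × $54,900 = 9,322.22; Bellamy Zone 144.7/738.5 × $54,900 = 10,756.98.
Rounded to nearest $100: Valley Township $10,100; Riverside Borough $6,800; Ashcroft Ward $7,400; Central District $10,400; South Precinct $9,300; Bellamy Zone $10,800. Sum = $54,800.
Difference $54,900 − $54,800 = +$100 applied to largest allocation (Bellamy Zone): Bellamy Zone becomes $10,900.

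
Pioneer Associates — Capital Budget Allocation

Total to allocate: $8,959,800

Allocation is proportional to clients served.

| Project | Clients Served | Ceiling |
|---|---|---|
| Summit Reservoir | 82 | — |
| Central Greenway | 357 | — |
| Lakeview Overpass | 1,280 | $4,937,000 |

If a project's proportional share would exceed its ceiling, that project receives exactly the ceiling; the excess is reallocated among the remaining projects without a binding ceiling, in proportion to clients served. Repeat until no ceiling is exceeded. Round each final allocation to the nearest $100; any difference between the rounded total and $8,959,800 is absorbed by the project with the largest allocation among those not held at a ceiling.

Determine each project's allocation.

Summit Reservoir: $751,400 | Central Greenway: $3,271,400 | Lakeview Overpass: $4,937,000

Clients served total: 1,719.
Pro-rata shares before constraints: Summit Reservoir 427,401.75; Central Greenway 1,860,761.26; Lakeview Overpass 6,671,637.00.
Held at cap: Lakeview Overpass ($4,937,000); remaining pool $4,022,800 reallocated over remaining clients served 439.
Remaining shares: Summit Reservoir 751,411.39 → $751,400; Central Greenway 3,271,388.61 → $3,271,400.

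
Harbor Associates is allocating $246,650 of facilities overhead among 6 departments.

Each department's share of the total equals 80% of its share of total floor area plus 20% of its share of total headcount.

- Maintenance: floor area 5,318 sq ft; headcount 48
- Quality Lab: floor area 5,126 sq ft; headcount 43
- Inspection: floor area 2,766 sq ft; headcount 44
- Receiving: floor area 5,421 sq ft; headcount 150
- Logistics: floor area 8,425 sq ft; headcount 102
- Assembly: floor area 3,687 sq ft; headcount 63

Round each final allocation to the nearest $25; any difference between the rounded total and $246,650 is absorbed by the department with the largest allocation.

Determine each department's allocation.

Maintenance: $39,400; Quality Lab: $37,625; Inspection: $22,575; Receiving: $51,225; Logistics: $65,250; Assembly: $30,575

Totals — floor area 30,743, headcount 450.
Blended shares (80% floor area + 20% headcount): Maintenance 0.1597; Quality Lab 0.1525; Inspection 0.0915; Receiving 0.2077; Logistics 0.2646; Assembly 0.1239.
Proportional shares: Maintenance 39,394.77; Quality Lab 37,614.33; Inspection 22,576.59; Receiving 51,237.33; Logistics 65,256.25; Assembly 30,570.74.
After rounding ($25): Maintenance $39,400; Quality Lab $37,625; Inspection $22,575; Receiving $51,225; Logistics $65,250; Assembly $30,575. Sum = $246,650.
Rounded total matches; no reconciliation needed.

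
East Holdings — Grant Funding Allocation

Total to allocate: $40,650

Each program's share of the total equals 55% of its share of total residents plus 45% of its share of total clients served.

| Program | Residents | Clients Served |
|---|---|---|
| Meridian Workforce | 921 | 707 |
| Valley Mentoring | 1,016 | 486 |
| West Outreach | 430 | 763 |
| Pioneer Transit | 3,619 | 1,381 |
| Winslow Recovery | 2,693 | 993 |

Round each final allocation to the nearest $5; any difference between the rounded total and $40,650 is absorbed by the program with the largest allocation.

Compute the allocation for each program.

Totals — residents 8,679, clients served 4,330.
Blended shares (55% residents + 45% clients served): Meridian Workforce 0.1318; Valley Mentoring 0.1149; West Outreach 0.1065; Pioneer Transit 0.3729; Winslow Recovery 0.2739.
Pro-rata amounts: Meridian Workforce 5,359.33; Valley Mentoring 4,670.42; West Outreach 4,331.07; Pioneer Transit 15,156.88; Winslow Recovery 11,132.31.
After rounding ($5): Meridian Workforce $5,360; Valley Mentoring $4,670; West Outreach $4,330; Pioneer Transit $15,155; Winslow Recovery $11,130. Sum = $40,645.
Difference $40,650 − $40,645 = +$5 applied to largest allocation (Pioneer Transit): Pioneer Transit becomes $15,160.

Meridian Workforce: $5,360 · Valley Mentoring: $4,670 · West Outreach: $4,330 · Pioneer Transit: $15,160 · Winslow Recovery: $11,130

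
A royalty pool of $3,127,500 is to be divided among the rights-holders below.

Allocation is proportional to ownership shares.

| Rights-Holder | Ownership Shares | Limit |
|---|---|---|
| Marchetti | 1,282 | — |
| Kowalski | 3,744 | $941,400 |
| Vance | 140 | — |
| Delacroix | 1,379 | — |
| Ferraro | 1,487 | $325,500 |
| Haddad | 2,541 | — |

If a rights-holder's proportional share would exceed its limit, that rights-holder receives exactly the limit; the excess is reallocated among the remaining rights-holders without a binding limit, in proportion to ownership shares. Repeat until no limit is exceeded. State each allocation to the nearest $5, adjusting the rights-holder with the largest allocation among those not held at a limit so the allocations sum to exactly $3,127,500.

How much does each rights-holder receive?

Marchetti: $446,515 · Kowalski: $941,400 · Vance: $48,760 · Delacroix: $480,300 · Ferraro: $325,500 · Haddad: $885,025

Total ownership shares = 10,573.
Unconstrained shares: Marchetti 379,216.40; Kowalski 1,107,477.54; Vance 41,412.09; Delacroix 407,909.06; Ferraro 439,855.53; Haddad 751,629.39.
Held at cap: Kowalski ($941,400), Ferraro ($325,500); remaining pool $1,860,600 reallocated over remaining ownership shares 5,342.
Redistributed shares: Marchetti 446,516.14 → $446,515; Vance 48,761.51 → $48,760; Delacroix 480,300.90 → $480,300; Haddad 885,021.45 → $885,020.
Rounding difference +$5 applied to Haddad → $885,025.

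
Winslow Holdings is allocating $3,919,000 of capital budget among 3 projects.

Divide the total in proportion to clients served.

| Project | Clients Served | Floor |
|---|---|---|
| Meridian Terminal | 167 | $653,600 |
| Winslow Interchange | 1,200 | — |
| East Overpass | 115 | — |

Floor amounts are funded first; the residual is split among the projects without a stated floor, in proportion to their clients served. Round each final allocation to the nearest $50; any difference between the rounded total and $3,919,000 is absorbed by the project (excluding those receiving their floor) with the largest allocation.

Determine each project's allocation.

Minimums first: Meridian Terminal $653,600. Remaining pool $3,265,400.
Remaining pool split over remaining clients served 1,315: Winslow Interchange 2,979,832.70 → $2,979,850; East Overpass 285,567.30 → $285,550.

Meridian Terminal: $653,600; Winslow Interchange: $2,979,850; East Overpass: $285,550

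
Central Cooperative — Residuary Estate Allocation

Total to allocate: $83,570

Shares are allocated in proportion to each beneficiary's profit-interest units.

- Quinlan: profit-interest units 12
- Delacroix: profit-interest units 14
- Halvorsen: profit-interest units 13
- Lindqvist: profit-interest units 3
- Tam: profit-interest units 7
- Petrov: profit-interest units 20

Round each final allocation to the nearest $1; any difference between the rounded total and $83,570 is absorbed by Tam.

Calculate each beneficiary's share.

Quinlan: $14,534 · Delacroix: $16,956 · Halvorsen: $15,745 · Lindqvist: $3,633 · Tam: $8,479 · Petrov: $24,223

Combined profit-interest units = 69.
Raw shares: Quinlan 12/69 × $83,570 = 14,533.91; Delacroix 14/69 × $83,570 = 16,956.23; Halvorsen 13/69 × $83,570 = 15,745.07; Lindqvist 3/69 × $83,570 = 3,633.48; Tam 7/69 × $83,570 = 8,478.12; Petrov 20/69 × $83,570 = 24,223.19.
At nearest $1: Quinlan $14,534; Delacroix $16,956; Halvorsen $15,745; Lindqvist $3,633; Tam $8,478; Petrov $24,223. Sum = $83,569.
Difference $83,570 − $83,569 = +$1 applied to Tam: Tam becomes $8,479.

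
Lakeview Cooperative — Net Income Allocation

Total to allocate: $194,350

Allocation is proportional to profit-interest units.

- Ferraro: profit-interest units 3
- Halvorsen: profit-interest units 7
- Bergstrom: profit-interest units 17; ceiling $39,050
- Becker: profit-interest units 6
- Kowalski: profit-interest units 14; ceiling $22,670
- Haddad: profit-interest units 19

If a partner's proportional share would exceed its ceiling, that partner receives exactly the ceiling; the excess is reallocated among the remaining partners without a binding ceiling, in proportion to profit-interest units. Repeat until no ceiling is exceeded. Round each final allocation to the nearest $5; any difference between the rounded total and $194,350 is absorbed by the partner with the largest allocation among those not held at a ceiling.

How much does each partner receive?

Ferraro: $11,370 | Halvorsen: $26,525 | Bergstrom: $39,050 | Becker: $22,735 | Kowalski: $22,670 | Haddad: $72,000

Total profit-interest units = 66.
Pro-rata shares before constraints: Ferraro 8,834.09; Halvorsen 20,612.88; Bergstrom 50,059.85; Becker 17,668.18; Kowalski 41,225.76; Haddad 55,949.24.
Capped: Bergstrom ($39,050), Kowalski ($22,670); remaining pool $132,630 reallocated over remaining profit-interest units 35.
Remaining shares: Ferraro 11,368.29 → $11,370; Halvorsen 26,526.00 → $26,525; Becker 22,736.57 → $22,735; Haddad 71,999.14 → $72,000.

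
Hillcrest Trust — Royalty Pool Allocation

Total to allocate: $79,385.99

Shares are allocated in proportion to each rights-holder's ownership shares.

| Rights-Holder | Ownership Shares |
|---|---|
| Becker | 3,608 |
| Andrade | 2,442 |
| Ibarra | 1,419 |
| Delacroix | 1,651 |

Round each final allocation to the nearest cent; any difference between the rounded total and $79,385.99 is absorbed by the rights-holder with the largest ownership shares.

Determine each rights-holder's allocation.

Becker: $31,406.22 | Andrade: $21,256.64 | Ibarra: $12,351.83 | Delacroix: $14,371.30

Combined ownership shares = 3,608 + 2,442 + 1,419 + 1,651 = 9,120.
Pro-rata amounts: Becker 31,406.2118; Andrade 21,256.6434; Ibarra 12,351.8333; Delacroix 14,371.3015.
Rounded to nearest cent: Becker $31,406.21; Andrade $21,256.64; Ibarra $12,351.83; Delacroix $14,371.30. Sum = $79,385.98.
Difference $79,385.99 − $79,385.98 = +$0.01 applied to largest ownership shares (Becker): Becker becomes $31,406.22.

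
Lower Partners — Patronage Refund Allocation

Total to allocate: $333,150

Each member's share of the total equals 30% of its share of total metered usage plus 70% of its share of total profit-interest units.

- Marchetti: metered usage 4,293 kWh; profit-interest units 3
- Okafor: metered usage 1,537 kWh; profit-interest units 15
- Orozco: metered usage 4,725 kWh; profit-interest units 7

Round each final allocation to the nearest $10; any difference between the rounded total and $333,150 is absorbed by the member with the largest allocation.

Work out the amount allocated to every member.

Marchetti: $68,630 | Okafor: $154,480 | Orozco: $110,040

Metered usage total 10,555; profit-interest units total 25.
Combined weights (30% metered usage + 70% profit-interest units): Marchetti 0.2060; Okafor 0.4637; Orozco 0.3303.
Unrounded shares: Marchetti 68,634.90; Okafor 154,476.81; Orozco 110,038.29.
At nearest $10: Marchetti $68,630; Okafor $154,480; Orozco $110,040. Sum = $333,150.
No rounding difference to absorb.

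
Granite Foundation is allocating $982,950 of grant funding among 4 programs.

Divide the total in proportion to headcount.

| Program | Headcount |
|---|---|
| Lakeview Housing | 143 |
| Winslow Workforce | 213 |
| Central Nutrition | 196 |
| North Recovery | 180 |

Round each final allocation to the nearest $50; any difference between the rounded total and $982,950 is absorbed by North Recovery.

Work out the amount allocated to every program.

Total headcount = 732.
Unrounded shares: Lakeview Housing 143/732 × $982,950 = 192,024.39; Winslow Workforce 213/732 × $982,950 = 286,022.34; Central Nutrition 196/732 × $982,950 = 263,194.26; North Recovery 180/732 × $982,950 = 241,709.02.
At nearest $50: Lakeview Housing $192,000; Winslow Workforce $286,000; Central Nutrition $263,200; North Recovery $241,700. Sum = $982,900.
Difference $982,950 − $982,900 = +$50 applied to North Recovery: North Recovery becomes $241,750.

Lakeview Housing: $192,000 · Winslow Workforce: $286,000 · Central Nutrition: $263,200 · North Recovery: $241,750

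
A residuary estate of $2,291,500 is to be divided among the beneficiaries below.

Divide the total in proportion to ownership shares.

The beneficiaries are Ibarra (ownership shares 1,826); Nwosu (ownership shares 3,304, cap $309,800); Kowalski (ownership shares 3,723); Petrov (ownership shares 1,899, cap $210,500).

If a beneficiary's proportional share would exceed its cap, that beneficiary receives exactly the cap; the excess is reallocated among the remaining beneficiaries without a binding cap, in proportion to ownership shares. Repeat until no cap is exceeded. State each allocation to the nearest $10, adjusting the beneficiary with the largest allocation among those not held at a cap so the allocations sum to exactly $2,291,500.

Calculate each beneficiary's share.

Combined ownership shares = 10,752.
Proportional shares (ignoring caps): Ibarra 389,162.85; Nwosu 704,158.85; Kowalski 793,457.45; Petrov 404,720.84.
Capped: Nwosu ($309,800), Petrov ($210,500); remaining pool $1,771,200 reallocated over remaining ownership shares 5,549.
Redistributed shares: Ibarra 582,845.77 → $582,850; Kowalski 1,188,354.23 → $1,188,350.

Ibarra: $582,850 · Nwosu: $309,800 · Kowalski: $1,188,350 · Petrov: $210,500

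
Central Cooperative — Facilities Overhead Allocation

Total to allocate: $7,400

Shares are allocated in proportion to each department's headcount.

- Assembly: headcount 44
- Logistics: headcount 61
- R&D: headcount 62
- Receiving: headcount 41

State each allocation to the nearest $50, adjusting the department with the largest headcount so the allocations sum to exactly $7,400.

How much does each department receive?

Assembly: $1,550 · Logistics: $2,150 · R&D: $2,250 · Receiving: $1,450

Headcount total: 44 + 61 + 62 + 41 = 208.
Unrounded shares: Assembly 1,565.38; Logistics 2,170.19; R&D 2,205.77; Receiving 1,458.65.
At nearest $50: Assembly $1,550; Logistics $2,150; R&D $2,200; Receiving $1,450. Sum = $7,350.
Difference $7,400 − $7,350 = +$50 applied to largest headcount (R&D): R&D becomes $2,250.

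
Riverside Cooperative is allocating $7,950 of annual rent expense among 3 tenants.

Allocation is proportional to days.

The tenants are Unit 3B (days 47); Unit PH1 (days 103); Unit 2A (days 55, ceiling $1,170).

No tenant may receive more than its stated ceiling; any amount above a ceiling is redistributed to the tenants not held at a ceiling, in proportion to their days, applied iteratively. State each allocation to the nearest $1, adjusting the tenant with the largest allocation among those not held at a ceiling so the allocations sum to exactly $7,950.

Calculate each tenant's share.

Unit 3B: $2,124 | Unit PH1: $4,656 | Unit 2A: $1,170

Combined days = 205.
Proportional shares (ignoring caps): Unit 3B 1,822.68; Unit PH1 3,994.39; Unit 2A 2,132.93.
Held at cap: Unit 2A ($1,170); remaining pool $6,780 reallocated over remaining days 150.
Remaining shares: Unit 3B 2,124.40 → $2,124; Unit PH1 4,655.60 → $4,656.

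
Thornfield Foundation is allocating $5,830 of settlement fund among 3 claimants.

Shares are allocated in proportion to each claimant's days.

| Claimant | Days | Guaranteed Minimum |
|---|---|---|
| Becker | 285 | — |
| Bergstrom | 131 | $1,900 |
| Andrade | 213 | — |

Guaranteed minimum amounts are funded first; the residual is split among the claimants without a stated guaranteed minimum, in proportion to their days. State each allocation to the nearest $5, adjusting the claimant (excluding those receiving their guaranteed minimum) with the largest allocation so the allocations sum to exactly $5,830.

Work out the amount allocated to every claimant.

Guaranteed amounts: Bergstrom $1,900. Residual $3,930.
Residual split over remaining days 498: Becker 2,249.10 → $2,250; Andrade 1,680.90 → $1,680.

Becker: $2,250 · Bergstrom: $1,900 · Andrade: $1,680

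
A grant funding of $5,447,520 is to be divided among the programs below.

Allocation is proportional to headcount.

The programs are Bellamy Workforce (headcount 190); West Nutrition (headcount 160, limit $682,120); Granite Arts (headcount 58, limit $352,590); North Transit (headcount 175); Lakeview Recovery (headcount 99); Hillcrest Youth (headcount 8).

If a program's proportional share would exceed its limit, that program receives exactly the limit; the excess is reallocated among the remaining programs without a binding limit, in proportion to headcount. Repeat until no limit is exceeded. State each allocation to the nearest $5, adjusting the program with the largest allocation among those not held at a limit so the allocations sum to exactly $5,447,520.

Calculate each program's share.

Bellamy Workforce: $1,776,340 | West Nutrition: $682,120 | Granite Arts: $352,590 | North Transit: $1,636,105 | Lakeview Recovery: $925,570 | Hillcrest Youth: $74,795

Sum of headcount: 690.
Proportional shares (ignoring caps): Bellamy Workforce 1,500,041.74; West Nutrition 1,263,193.04; Granite Arts 457,907.48; North Transit 1,381,617.39; Lakeview Recovery 781,600.70; Hillcrest Youth 63,159.65.
Held at cap: West Nutrition ($682,120), Granite Arts ($352,590); remaining pool $4,412,810 reallocated over remaining headcount 472.
Shares after redistribution: Bellamy Workforce 1,776,343.01 → $1,776,345; North Transit 1,636,105.40 → $1,636,105; Lakeview Recovery 925,568.20 → $925,570; Hillcrest Youth 74,793.39 → $74,795.
Rounding difference −$5 applied to Bellamy Workforce → $1,776,340.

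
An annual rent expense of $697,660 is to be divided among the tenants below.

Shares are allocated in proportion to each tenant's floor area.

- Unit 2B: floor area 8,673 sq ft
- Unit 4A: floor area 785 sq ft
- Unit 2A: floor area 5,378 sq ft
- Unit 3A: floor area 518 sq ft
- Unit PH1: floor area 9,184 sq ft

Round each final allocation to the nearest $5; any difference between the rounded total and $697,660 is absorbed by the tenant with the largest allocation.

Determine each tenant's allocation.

Unit 2B: $246,590 | Unit 4A: $22,320 | Unit 2A: $152,905 | Unit 3A: $14,730 | Unit PH1: $261,115

Sum of floor area: 24,538.
Unrounded shares: Unit 2B 8,673/24,538 × $697,660 = 246,589.18; Unit 4A 785/24,538 × $697,660 = 22,318.98; Unit 2A 5,378/24,538 × $697,660 = 152,906.33; Unit 3A 518/24,538 × $697,660 = 14,727.68; Unit PH1 9,184/24,538 × $697,660 = 261,117.84.
At nearest $5: Unit 2B $246,590; Unit 4A $22,320; Unit 2A $152,905; Unit 3A $14,730; Unit PH1 $261,120. Sum = $697,665.
Difference $697,660 − $697,665 = −$5 applied to largest allocation (Unit PH1): Unit PH1 becomes $261,115.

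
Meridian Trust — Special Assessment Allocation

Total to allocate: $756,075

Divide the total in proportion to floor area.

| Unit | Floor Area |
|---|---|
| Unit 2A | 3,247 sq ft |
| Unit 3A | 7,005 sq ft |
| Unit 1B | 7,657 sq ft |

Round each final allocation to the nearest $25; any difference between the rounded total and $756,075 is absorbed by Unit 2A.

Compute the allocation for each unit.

Unit 2A: $137,100 | Unit 3A: $295,725 | Unit 1B: $323,250

Total floor area = 17,909.
Proportional shares: Unit 2A 3,247/17,909 × $756,075 = 137,080.55; Unit 3A 7,005/17,909 × $756,075 = 295,734.29; Unit 1B 7,657/17,909 × $756,075 = 323,260.16.
Rounded to nearest $25: Unit 2A $137,075; Unit 3A $295,725; Unit 1B $323,250. Sum = $756,050.
Difference $756,075 − $756,050 = +$25 applied to Unit 2A: Unit 2A becomes $137,100.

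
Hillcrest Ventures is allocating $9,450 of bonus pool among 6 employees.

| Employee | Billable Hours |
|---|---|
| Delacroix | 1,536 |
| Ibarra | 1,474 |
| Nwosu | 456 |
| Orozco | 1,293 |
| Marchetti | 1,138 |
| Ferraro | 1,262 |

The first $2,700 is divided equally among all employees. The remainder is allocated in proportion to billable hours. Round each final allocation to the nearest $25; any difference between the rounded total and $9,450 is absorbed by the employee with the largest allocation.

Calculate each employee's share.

First tranche $2,700 split equally: $450 each.
Remainder $6,750 by billable hours (total 7,159): Delacroix 1,448.25 → $1,450; Ibarra 1,389.79 → $1,400; Nwosu 429.95 → $425; Orozco 1,219.13 → $1,225; Marchetti 1,072.99 → $1,075; Ferraro 1,189.90 → $1,200.
Rounding difference −$25 on remainder applied to Delacroix.
Totals: Delacroix $450 + $1,425 = $1,875; Ibarra $450 + $1,400 = $1,850; Nwosu $450 + $425 = $875; Orozco $450 + $1,225 = $1,675; Marchetti $450 + $1,075 = $1,525; Ferraro $450 + $1,200 = $1,650.

Delacroix: $1,875; Ibarra: $1,850; Nwosu: $875; Orozco: $1,675; Marchetti: $1,525; Ferraro: $1,650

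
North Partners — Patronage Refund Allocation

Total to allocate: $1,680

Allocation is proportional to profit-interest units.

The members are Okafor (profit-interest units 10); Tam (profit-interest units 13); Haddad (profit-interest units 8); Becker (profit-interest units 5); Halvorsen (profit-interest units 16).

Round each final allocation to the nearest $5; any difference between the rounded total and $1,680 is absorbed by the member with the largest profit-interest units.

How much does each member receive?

Okafor: $325 | Tam: $420 | Haddad: $260 | Becker: $160 | Halvorsen: $515

Profit-interest units total: 10 + 13 + 8 + 5 + 16 = 52.
Pro-rata amounts: Okafor 323.08; Tam 420.00; Haddad 258.46; Becker 161.54; Halvorsen 516.92.
At nearest $5: Okafor $325; Tam $420; Haddad $260; Becker $160; Halvorsen $515. Sum = $1,680.
No rounding difference to absorb.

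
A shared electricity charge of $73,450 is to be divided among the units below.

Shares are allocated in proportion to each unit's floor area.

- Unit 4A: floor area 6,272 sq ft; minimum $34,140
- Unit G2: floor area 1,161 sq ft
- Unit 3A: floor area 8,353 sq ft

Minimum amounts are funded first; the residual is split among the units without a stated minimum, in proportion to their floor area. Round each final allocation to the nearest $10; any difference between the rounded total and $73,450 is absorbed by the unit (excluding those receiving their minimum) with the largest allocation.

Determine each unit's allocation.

Unit 4A: $34,140 · Unit G2: $4,800 · Unit 3A: $34,510

Minimums first: Unit 4A $34,140. Balance $39,310.
Balance split over remaining floor area 9,514: Unit G2 4,797.03 → $4,800; Unit 3A 34,512.97 → $34,510.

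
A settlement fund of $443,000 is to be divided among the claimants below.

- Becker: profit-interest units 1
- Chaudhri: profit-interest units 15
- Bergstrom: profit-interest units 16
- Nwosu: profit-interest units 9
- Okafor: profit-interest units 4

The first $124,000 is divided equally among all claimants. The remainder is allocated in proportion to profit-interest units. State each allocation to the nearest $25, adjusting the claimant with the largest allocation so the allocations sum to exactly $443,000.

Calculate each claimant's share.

Becker: $31,900 | Chaudhri: $131,125 | Bergstrom: $138,225 | Nwosu: $88,600 | Okafor: $53,150

Equal tier: $124,000 ÷ 5 = $24,800 apiece.
Remainder $319,000 by profit-interest units (total 45): Becker 7,088.89 → $7,100; Chaudhri 106,333.33 → $106,325; Bergstrom 113,422.22 → $113,425; Nwosu 63,800.00 → $63,800; Okafor 28,355.56 → $28,350.
Totals: Becker $24,800 + $7,100 = $31,900; Chaudhri $24,800 + $106,325 = $131,125; Bergstrom $24,800 + $113,425 = $138,225; Nwosu $24,800 + $63,800 = $88,600; Okafor $24,800 + $28,350 = $53,150.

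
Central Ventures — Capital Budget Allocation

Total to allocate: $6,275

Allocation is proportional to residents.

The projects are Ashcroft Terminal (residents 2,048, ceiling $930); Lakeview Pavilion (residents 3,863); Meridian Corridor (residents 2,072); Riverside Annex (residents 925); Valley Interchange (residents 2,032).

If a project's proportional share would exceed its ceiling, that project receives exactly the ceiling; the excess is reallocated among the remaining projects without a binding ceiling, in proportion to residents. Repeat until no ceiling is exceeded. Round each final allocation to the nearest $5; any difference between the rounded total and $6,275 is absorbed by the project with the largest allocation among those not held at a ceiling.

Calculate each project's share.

Ashcroft Terminal: $930; Lakeview Pavilion: $2,325; Meridian Corridor: $1,245; Riverside Annex: $555; Valley Interchange: $1,220

Residents total: 10,940.
Unconstrained shares: Ashcroft Terminal 1,174.70; Lakeview Pavilion 2,215.75; Meridian Corridor 1,188.46; Riverside Annex 530.56; Valley Interchange 1,165.52.
Held at cap: Ashcroft Terminal ($930); remaining pool $5,345 reallocated over remaining residents 8,892.
Redistributed shares: Lakeview Pavilion 2,322.06 → $2,320; Meridian Corridor 1,245.48 → $1,245; Riverside Annex 556.02 → $555; Valley Interchange 1,221.44 → $1,220.
Rounding difference +$5 applied to Lakeview Pavilion → $2,325.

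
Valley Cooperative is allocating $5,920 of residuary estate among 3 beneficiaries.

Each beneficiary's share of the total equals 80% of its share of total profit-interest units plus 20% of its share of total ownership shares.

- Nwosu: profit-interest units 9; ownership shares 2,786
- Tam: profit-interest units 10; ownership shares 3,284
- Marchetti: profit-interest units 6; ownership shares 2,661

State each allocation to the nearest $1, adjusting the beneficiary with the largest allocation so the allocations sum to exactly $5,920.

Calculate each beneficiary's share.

Nwosu: $2,083 · Tam: $2,340 · Marchetti: $1,497

Totals — profit-interest units 25, ownership shares 8,731.
Combined weights (80% profit-interest units + 20% ownership shares): Nwosu 0.3518; Tam 0.3952; Marchetti 0.2530.
Pro-rata amounts: Nwosu 2,082.77; Tam 2,339.74; Marchetti 1,497.49.
After rounding ($1): Nwosu $2,083; Tam $2,340; Marchetti $1,497. Sum = $5,920.
Sum already equals the total — no adjustment.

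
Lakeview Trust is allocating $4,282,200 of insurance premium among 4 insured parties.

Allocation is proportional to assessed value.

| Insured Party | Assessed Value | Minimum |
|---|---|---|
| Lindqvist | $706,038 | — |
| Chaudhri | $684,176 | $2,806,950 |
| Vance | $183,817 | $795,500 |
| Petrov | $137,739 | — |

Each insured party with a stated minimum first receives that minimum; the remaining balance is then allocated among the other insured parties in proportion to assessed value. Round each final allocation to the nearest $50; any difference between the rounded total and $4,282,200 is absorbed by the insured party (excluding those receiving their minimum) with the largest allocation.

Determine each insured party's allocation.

Lindqvist: $568,800; Chaudhri: $2,806,950; Vance: $795,500; Petrov: $110,950

Fund the minimums — Chaudhri $2,806,950; Vance $795,500. Balance $679,750.
Balance split over remaining assessed value 843,777: Lindqvist 568,786.93 → $568,800; Petrov 110,963.07 → $110,950.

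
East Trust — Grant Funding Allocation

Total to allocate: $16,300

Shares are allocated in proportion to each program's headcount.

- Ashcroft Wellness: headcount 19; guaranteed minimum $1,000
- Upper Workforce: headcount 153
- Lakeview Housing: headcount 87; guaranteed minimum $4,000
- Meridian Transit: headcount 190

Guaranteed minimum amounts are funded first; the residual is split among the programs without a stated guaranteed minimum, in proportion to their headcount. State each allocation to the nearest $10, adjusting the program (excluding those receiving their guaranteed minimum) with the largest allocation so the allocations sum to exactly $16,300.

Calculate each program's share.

Ashcroft Wellness: $1,000 | Upper Workforce: $5,040 | Lakeview Housing: $4,000 | Meridian Transit: $6,260

Fund the minimums — Ashcroft Wellness $1,000; Lakeview Housing $4,000. Balance $11,300.
Balance split over remaining headcount 343: Upper Workforce 5,040.52 → $5,040; Meridian Transit 6,259.48 → $6,260.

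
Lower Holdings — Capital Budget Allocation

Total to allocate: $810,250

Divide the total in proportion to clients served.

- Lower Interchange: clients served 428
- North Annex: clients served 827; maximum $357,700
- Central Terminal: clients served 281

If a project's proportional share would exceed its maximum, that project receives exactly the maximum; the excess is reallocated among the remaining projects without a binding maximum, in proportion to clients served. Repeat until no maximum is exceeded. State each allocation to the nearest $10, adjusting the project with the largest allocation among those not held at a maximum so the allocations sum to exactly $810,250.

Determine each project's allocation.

Lower Interchange: $273,190 | North Annex: $357,700 | Central Terminal: $179,360

Clients served total: 1,536.
Proportional shares (ignoring caps): Lower Interchange 225,772.79; North Annex 436,247.88; Central Terminal 148,229.33.
Held at cap: North Annex ($357,700); remaining pool $452,550 reallocated over remaining clients served 709.
Remaining shares: Lower Interchange 273,189.56 → $273,190; Central Terminal 179,360.44 → $179,360.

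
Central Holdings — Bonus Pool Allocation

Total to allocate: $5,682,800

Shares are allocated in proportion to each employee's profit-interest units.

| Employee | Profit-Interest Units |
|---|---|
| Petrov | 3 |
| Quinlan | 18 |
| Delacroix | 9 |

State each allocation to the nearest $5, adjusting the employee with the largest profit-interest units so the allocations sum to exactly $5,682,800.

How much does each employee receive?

Total profit-interest units = 3 + 18 + 9 = 30.
Proportional shares: Petrov 568,280.00; Quinlan 3,409,680.00; Delacroix 1,704,840.00.
At nearest $5: Petrov $568,280; Quinlan $3,409,680; Delacroix $1,704,840. Sum = $5,682,800.
No rounding difference to absorb.

Petrov: $568,280; Quinlan: $3,409,680; Delacroix: $1,704,840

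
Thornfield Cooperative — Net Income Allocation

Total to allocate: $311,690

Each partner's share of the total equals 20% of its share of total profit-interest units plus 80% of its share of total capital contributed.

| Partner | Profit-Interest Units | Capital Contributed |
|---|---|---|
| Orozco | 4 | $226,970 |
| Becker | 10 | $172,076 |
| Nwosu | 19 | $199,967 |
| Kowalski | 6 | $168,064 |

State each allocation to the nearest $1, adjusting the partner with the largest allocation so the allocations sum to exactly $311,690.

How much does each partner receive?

Orozco: $80,174 · Becker: $71,920 · Nwosu: $95,373 · Kowalski: $64,223

Profit-interest units total 39; capital contributed total 767,077.
Composite weights (20% profit-interest units + 80% capital contributed): Orozco 0.2572; Becker 0.2307; Nwosu 0.3060; Kowalski 0.2060.
Raw shares: Orozco 80,174.27; Becker 71,920.46; Nwosu 95,372.62; Kowalski 64,222.65.
Rounded to nearest $1: Orozco $80,174; Becker $71,920; Nwosu $95,373; Kowalski $64,223. Sum = $311,690.
Rounded total matches; no reconciliation needed.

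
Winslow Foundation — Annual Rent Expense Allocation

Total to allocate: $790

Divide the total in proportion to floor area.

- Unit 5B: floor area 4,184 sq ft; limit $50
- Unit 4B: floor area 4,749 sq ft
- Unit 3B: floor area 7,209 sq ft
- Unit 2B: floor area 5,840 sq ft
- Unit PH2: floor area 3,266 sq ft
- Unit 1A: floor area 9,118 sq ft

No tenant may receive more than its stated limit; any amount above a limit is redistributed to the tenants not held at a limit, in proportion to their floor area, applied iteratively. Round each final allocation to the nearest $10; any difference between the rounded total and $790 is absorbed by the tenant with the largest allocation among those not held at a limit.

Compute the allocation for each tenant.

Combined floor area = 34,366.
Pro-rata shares before constraints: Unit 5B 96.18; Unit 4B 109.17; Unit 3B 165.72; Unit 2B 134.25; Unit PH2 75.08; Unit 1A 209.60.
Cap binds for Unit 5B ($50); remaining pool $740 reallocated over remaining floor area 30,182.
Remaining shares: Unit 4B 116.44 → $120; Unit 3B 176.75 → $180; Unit 2B 143.18 → $140; Unit PH2 80.08 → $80; Unit 1A 223.55 → $220.

Unit 5B: $50 · Unit 4B: $120 · Unit 3B: $180 · Unit 2B: $140 · Unit PH2: $80 · Unit 1A: $220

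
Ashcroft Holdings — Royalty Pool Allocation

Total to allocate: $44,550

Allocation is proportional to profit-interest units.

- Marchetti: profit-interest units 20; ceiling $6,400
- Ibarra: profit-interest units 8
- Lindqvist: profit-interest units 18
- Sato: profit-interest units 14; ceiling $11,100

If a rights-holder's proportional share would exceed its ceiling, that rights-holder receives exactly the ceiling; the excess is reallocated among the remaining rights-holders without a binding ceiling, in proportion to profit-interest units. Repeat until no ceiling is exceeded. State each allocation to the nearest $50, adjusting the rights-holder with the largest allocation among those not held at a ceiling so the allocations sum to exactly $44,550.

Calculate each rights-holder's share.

Marchetti: $6,400; Ibarra: $8,300; Lindqvist: $18,750; Sato: $11,100

Combined profit-interest units = 60.
Proportional shares (ignoring caps): Marchetti 14,850.00; Ibarra 5,940.00; Lindqvist 13,365.00; Sato 10,395.00.
Cap binds for Marchetti ($6,400); balance $38,150 reallocated over remaining profit-interest units 40.
Cap binds for Sato ($11,100); balance $27,050 reallocated over remaining profit-interest units 26.
Remaining shares: Ibarra 8,323.08 → $8,300; Lindqvist 18,726.92 → $18,750.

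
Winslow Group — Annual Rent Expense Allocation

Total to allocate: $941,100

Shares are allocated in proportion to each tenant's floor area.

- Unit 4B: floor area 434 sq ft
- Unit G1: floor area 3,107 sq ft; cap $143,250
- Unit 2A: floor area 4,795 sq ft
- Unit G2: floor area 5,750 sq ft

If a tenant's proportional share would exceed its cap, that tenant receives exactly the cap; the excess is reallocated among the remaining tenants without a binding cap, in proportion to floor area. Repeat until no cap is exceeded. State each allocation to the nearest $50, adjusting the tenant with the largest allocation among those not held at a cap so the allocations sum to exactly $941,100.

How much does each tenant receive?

Unit 4B: $31,550 · Unit G1: $143,250 · Unit 2A: $348,450 · Unit G2: $417,850

Sum of floor area: 14,086.
Unconstrained shares: Unit 4B 28,995.98; Unit G1 207,581.83; Unit 2A 320,358.83; Unit G2 384,163.35.
Cap binds for Unit G1 ($143,250); residual $797,850 reallocated over remaining floor area 10,979.
Remaining shares: Unit 4B 31,539.02 → $31,550; Unit 2A 348,455.30 → $348,450; Unit G2 417,855.68 → $417,850.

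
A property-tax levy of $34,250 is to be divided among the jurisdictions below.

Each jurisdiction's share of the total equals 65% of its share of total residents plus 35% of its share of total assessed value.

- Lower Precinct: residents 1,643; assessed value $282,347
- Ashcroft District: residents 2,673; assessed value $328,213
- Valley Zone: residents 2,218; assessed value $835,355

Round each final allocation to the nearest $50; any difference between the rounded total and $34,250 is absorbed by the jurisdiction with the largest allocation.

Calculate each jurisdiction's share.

Totals — residents 6,534, assessed value 1,445,915.
Blended shares (65% residents + 35% assessed value): Lower Precinct 0.2318; Ashcroft District 0.3454; Valley Zone 0.4229.
Raw shares: Lower Precinct 7,938.82; Ashcroft District 11,828.47; Valley Zone 14,482.71.
Rounded to nearest $50: Lower Precinct $7,950; Ashcroft District $11,850; Valley Zone $14,500. Sum = $34,300.
Difference $34,250 − $34,300 = −$50 applied to largest allocation (Valley Zone): Valley Zone becomes $14,450.

Lower Precinct: $7,950 | Ashcroft District: $11,850 | Valley Zone: $14,450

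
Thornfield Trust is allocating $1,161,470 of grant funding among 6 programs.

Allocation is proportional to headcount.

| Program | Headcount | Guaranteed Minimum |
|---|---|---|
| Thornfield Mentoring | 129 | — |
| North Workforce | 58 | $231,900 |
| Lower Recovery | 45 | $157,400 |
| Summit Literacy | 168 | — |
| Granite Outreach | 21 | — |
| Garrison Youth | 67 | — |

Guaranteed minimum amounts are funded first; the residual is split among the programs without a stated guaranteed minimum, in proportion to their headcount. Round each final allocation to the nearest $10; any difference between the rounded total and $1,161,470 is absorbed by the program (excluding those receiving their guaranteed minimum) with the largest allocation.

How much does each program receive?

Thornfield Mentoring: $258,730 · North Workforce: $231,900 · Lower Recovery: $157,400 · Summit Literacy: $336,940 · Granite Outreach: $42,120 · Garrison Youth: $134,380

Fund the minimums — North Workforce $231,900; Lower Recovery $157,400. Balance $772,170.
Balance split over remaining headcount 385: Thornfield Mentoring 258,727.09 → $258,730; Summit Literacy 336,946.91 → $336,950; Granite Outreach 42,118.36 → $42,120; Garrison Youth 134,377.64 → $134,380.
Rounding difference −$10 applied to Summit Literacy → $336,940.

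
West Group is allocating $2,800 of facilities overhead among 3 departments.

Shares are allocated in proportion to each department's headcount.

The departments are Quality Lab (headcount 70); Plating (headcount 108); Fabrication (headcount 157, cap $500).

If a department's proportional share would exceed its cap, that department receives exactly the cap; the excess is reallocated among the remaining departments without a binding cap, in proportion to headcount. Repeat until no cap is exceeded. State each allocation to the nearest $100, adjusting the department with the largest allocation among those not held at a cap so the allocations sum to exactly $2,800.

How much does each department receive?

Combined headcount = 335.
Proportional shares (ignoring caps): Quality Lab 585.07; Plating 902.69; Fabrication 1,312.24.
Cap binds for Fabrication ($500); remaining pool $2,300 reallocated over remaining headcount 178.
Shares after redistribution: Quality Lab 904.49 → $900; Plating 1,395.51 → $1,400.

Quality Lab: $900 | Plating: $1,400 | Fabrication: $500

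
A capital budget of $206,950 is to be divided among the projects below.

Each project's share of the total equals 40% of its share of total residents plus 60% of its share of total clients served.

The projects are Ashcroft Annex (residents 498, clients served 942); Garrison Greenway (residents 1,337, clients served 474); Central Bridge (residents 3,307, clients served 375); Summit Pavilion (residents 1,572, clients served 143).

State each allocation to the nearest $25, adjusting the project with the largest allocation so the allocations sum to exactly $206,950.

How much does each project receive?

Residents total 6,714; clients served total 1,934.
Combined weights (40% residents + 60% clients served): Ashcroft Annex 0.3219; Garrison Greenway 0.2267; Central Bridge 0.3134; Summit Pavilion 0.1380.
Pro-rata amounts: Ashcroft Annex 66,619.98; Garrison Greenway 46,917.05; Central Bridge 64,849.92; Summit Pavilion 28,563.04.
Rounded to nearest $25: Ashcroft Annex $66,625; Garrison Greenway $46,925; Central Bridge $64,850; Summit Pavilion $28,575. Sum = $206,975.
Difference $206,950 − $206,975 = −$25 applied to largest allocation (Ashcroft Annex): Ashcroft Annex becomes $66,600.

Ashcroft Annex: $66,600; Garrison Greenway: $46,925; Central Bridge: $64,850; Summit Pavilion: $28,575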